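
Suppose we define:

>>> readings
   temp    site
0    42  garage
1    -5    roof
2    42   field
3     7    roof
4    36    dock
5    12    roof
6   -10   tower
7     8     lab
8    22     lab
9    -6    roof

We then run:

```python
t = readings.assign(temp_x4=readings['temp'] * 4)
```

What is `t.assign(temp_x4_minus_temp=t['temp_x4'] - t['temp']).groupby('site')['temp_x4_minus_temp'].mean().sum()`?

add column temp_x4 = readings['temp'] * 4:
   temp    site  temp_x4
0    42  garage      168
1    -5    roof      -20
2    42   field      168
3     7    roof       28
4    36    dock      144
5    12    roof       48
6   -10   tower      -40
7     8     lab       32
8    22     lab       88
9    -6    roof      -24
add column temp_x4_minus_temp = t['temp_x4'] - t['temp']:
   temp    site  temp_x4  temp_x4_minus_temp
0    42  garage      168                 126
1    -5    roof      -20                 -15
2    42   field      168                 126
3     7    roof       28                  21
4    36    dock      144                 108
5    12    roof       48                  36
6   -10   tower      -40                 -30
7     8     lab       32                  24
8    22     lab       88                  66
9    -6    roof      -24                 -18
group by site, mean of temp_x4_minus_temp:
site
dock      108.0
field     126.0
garage    126.0
lab        45.0
roof        6.0
tower     -30.0
Name: temp_x4_minus_temp, dtype: float64
Then the sum of the resulting series: 381.0

381.0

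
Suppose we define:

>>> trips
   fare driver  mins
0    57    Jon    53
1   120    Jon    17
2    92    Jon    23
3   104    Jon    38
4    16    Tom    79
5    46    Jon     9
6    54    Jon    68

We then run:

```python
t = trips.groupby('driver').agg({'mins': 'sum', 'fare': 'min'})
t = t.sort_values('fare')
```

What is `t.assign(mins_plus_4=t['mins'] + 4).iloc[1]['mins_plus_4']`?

212

group by driver: sum(mins), min(fare):
        mins  fare
driver            
Jon      208    46
Tom       79    16
sort by fare:
        mins  fare
driver            
Tom       79    16
Jon      208    46
add column mins_plus_4 = t['mins'] + 4:
        mins  fare  mins_plus_4
driver                         
Tom       79    16           83
Jon      208    46          212
Taking the value at position 1, column 'mins_plus_4' gives 212.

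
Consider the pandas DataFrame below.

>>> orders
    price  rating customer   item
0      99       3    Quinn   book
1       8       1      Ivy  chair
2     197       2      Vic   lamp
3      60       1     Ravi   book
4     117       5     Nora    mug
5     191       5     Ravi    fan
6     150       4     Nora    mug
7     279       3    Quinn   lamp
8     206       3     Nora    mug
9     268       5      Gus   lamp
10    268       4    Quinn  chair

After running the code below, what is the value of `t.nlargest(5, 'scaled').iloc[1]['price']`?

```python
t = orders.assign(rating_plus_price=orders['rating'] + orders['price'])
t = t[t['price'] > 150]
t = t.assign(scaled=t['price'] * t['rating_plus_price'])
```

268

add column rating_plus_price = orders['rating'] + orders['price']:
    price  rating customer   item  rating_plus_price
0      99       3    Quinn   book                102
1       8       1      Ivy  chair                  9
2     197       2      Vic   lamp                199
3      60       1     Ravi   book                 61
4     117       5     Nora    mug                122
5     191       5     Ravi    fan                196
6     150       4     Nora    mug                154
7     279       3    Quinn   lamp                282
8     206       3     Nora    mug                209
9     268       5      Gus   lamp                273
10    268       4    Quinn  chair                272
filter rows where price > 150:
    price  rating customer   item  rating_plus_price
2     197       2      Vic   lamp                199
5     191       5     Ravi    fan                196
7     279       3    Quinn   lamp                282
8     206       3     Nora    mug                209
9     268       5      Gus   lamp                273
10    268       4    Quinn  chair                272
add column scaled = t['price'] * t['rating_plus_price']:
    price  rating customer   item  rating_plus_price  scaled
2     197       2      Vic   lamp                199   39203
5     191       5     Ravi    fan                196   37436
7     279       3    Quinn   lamp                282   78678
8     206       3     Nora    mug                209   43054
9     268       5      Gus   lamp                273   73164
10    268       4    Quinn  chair                272   72896
take 5 rows with largest scaled:
    price  rating customer   item  rating_plus_price  scaled
7     279       3    Quinn   lamp                282   78678
9     268       5      Gus   lamp                273   73164
10    268       4    Quinn  chair                272   72896
8     206       3     Nora    mug                209   43054
2     197       2      Vic   lamp                199   39203
Then the value at position 1, column 'price': 268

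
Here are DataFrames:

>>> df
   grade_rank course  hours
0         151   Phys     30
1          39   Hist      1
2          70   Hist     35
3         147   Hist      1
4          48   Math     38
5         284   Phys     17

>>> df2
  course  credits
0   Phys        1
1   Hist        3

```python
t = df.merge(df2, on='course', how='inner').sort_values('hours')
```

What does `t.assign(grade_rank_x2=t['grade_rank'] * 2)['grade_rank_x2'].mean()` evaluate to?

276.4

merge on 'course' (how='inner') → 5 rows:
   grade_rank course  hours  credits
0         151   Phys     30        1
1          39   Hist      1        3
2          70   Hist     35        3
3         147   Hist      1        3
4         284   Phys     17        1
sort by hours:
   grade_rank course  hours  credits
1          39   Hist      1        3
3         147   Hist      1        3
4         284   Phys     17        1
0         151   Phys     30        1
2          70   Hist     35        3
add column grade_rank_x2 = t['grade_rank'] * 2:
   grade_rank course  hours  credits  grade_rank_x2
1          39   Hist      1        3             78
3         147   Hist      1        3            294
4         284   Phys     17        1            568
0         151   Phys     30        1            302
2          70   Hist     35        3            140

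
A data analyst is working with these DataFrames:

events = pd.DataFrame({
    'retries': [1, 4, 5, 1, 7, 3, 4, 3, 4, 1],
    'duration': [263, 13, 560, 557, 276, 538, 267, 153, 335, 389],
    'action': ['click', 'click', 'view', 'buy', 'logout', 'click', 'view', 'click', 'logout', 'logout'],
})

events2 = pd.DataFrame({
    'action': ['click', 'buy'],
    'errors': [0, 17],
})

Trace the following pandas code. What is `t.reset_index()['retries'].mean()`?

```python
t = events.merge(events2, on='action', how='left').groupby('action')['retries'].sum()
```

merge on 'action' (how='left') → 10 rows:
   retries  duration  action  errors
0        1       263   click     0.0
1        4        13   click     0.0
2        5       560    view     NaN
3        1       557     buy    17.0
4        7       276  logout     NaN
5        3       538   click     0.0
6        4       267    view     NaN
7        3       153   click     0.0
8        4       335  logout     NaN
9        1       389  logout     NaN
group by action, sum of retries:
action
buy        1
click     11
logout    12
view       9
Name: retries, dtype: int64
reset_index():
   action  retries
0     buy        1
1   click       11
2  logout       12
3    view        9

8.25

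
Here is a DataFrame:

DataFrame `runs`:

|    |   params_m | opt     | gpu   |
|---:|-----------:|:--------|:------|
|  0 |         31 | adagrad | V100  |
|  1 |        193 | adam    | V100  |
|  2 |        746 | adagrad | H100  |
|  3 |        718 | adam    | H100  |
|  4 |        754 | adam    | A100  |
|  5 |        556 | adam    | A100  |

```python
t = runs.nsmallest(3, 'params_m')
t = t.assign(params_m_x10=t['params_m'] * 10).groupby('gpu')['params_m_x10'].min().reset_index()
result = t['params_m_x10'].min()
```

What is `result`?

310

take 3 rows with smallest params_m:
   params_m      opt   gpu
0        31  adagrad  V100
1       193     adam  V100
5       556     adam  A100
add column params_m_x10 = t['params_m'] * 10:
   params_m      opt   gpu  params_m_x10
0        31  adagrad  V100           310
1       193     adam  V100          1930
5       556     adam  A100          5560
group by gpu, min of params_m_x10:
gpu
A100    5560
V100     310
Name: params_m_x10, dtype: int64
reset_index():
    gpu  params_m_x10
0  A100          5560
1  V100           310
min of column 'params_m_x10' → 310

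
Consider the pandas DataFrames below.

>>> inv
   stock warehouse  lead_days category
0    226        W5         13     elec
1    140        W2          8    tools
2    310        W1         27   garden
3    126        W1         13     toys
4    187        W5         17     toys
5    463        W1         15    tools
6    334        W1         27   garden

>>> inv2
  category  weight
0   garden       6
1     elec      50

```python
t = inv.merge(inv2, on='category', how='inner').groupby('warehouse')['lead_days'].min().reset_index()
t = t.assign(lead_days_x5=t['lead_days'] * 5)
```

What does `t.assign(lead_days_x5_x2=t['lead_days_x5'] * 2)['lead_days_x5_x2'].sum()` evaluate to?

merge on 'category' (how='inner') → 3 rows:
   stock warehouse  lead_days category  weight
0    226        W5         13     elec      50
1    310        W1         27   garden       6
2    334        W1         27   garden       6
group by warehouse, min of lead_days:
warehouse
W1    27
W5    13
Name: lead_days, dtype: int64
reset_index():
  warehouse  lead_days
0        W1         27
1        W5         13
add column lead_days_x5 = t['lead_days'] * 5:
  warehouse  lead_days  lead_days_x5
0        W1         27           135
1        W5         13            65
add column lead_days_x5_x2 = t['lead_days_x5'] * 2:
  warehouse  lead_days  lead_days_x5  lead_days_x5_x2
0        W1         27           135              270
1        W5         13            65              130
Then the sum of column 'lead_days_x5_x2': 400

400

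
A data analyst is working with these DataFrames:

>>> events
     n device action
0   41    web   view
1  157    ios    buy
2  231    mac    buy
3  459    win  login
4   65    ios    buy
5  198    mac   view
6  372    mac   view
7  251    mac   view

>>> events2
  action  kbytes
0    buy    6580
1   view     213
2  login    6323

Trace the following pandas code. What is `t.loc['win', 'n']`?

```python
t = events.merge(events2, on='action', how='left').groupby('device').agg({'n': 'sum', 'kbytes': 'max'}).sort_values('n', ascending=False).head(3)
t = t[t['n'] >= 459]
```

merge on 'action' (how='left') → 8 rows:
     n device action  kbytes
0   41    web   view     213
1  157    ios    buy    6580
2  231    mac    buy    6580
3  459    win  login    6323
4   65    ios    buy    6580
5  198    mac   view     213
6  372    mac   view     213
7  251    mac   view     213
group by device: sum(n), max(kbytes):
           n  kbytes
device              
ios      222    6580
mac     1052    6580
web       41     213
win      459    6323
sort by n descending:
           n  kbytes
device              
mac     1052    6580
win      459    6323
ios      222    6580
web       41     213
take first 3 rows:
           n  kbytes
device              
mac     1052    6580
win      459    6323
ios      222    6580
filter rows where n >= 459:
           n  kbytes
device              
mac     1052    6580
win      459    6323

459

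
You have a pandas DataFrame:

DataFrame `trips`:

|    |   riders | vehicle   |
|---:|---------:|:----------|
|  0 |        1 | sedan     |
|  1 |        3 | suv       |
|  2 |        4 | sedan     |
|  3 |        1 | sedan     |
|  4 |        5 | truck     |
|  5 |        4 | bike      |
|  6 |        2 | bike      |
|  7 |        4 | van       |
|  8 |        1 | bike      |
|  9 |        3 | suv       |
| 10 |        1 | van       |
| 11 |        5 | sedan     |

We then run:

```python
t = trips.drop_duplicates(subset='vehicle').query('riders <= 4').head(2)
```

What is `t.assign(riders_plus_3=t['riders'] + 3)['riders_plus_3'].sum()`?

10

drop duplicate vehicle (keep=first):
   riders vehicle
0       1   sedan
1       3     suv
4       5   truck
5       4    bike
7       4     van
filter rows where riders <= 4:
   riders vehicle
0       1   sedan
1       3     suv
5       4    bike
7       4     van
take first 2 rows:
   riders vehicle
0       1   sedan
1       3     suv
add column riders_plus_3 = t['riders'] + 3:
   riders vehicle  riders_plus_3
0       1   sedan              4
1       3     suv              6
The sum of column 'riders_plus_3' is 10.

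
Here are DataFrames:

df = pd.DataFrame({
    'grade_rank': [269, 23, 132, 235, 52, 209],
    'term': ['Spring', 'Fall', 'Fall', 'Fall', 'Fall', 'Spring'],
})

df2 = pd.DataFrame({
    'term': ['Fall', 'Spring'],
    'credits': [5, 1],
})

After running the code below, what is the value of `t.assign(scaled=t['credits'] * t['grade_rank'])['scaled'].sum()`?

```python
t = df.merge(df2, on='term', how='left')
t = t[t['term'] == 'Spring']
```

478

merge on 'term' (how='left') → 6 rows:
   grade_rank    term  credits
0         269  Spring        1
1          23    Fall        5
2         132    Fall        5
3         235    Fall        5
4          52    Fall        5
5         209  Spring        1
filter rows where term == 'Spring':
   grade_rank    term  credits
0         269  Spring        1
5         209  Spring        1
add column scaled = t['credits'] * t['grade_rank']:
   grade_rank    term  credits  scaled
0         269  Spring        1     269
5         209  Spring        1     209
sum of column 'scaled' → 478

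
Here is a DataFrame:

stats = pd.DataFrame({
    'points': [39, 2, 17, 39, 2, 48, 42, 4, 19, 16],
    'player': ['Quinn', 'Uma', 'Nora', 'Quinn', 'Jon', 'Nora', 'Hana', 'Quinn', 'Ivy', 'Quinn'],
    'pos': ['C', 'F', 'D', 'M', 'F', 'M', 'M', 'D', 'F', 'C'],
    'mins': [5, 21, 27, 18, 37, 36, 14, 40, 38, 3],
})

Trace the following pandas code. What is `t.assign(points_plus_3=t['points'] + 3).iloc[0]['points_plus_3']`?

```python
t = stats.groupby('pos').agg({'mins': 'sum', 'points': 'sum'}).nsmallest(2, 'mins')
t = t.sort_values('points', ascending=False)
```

group by pos: sum(mins), sum(points):
     mins  points
pos              
C       8      55
D      67      21
F      96      23
M      68     129
take 2 rows with smallest mins:
     mins  points
pos              
C       8      55
D      67      21
sort by points descending:
     mins  points
pos              
C       8      55
D      67      21
add column points_plus_3 = t['points'] + 3:
     mins  points  points_plus_3
pos                             
C       8      55             58
D      67      21             24
Finally, value at position 0, column 'points_plus_3' = 58.

58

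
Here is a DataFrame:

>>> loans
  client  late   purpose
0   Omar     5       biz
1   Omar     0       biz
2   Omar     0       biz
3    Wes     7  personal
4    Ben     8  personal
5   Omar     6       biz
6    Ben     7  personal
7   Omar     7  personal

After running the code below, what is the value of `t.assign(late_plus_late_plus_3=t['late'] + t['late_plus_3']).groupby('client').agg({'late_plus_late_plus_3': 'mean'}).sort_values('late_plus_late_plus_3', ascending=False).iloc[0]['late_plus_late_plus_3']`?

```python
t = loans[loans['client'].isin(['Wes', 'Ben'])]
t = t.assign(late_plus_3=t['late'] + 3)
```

18.0

filter rows where client in ['Wes', 'Ben']:
  client  late   purpose
3    Wes     7  personal
4    Ben     8  personal
6    Ben     7  personal
add column late_plus_3 = t['late'] + 3:
  client  late   purpose  late_plus_3
3    Wes     7  personal           10
4    Ben     8  personal           11
6    Ben     7  personal           10
add column late_plus_late_plus_3 = t['late'] + t['late_plus_3']:
  client  late   purpose  late_plus_3  late_plus_late_plus_3
3    Wes     7  personal           10                     17
4    Ben     8  personal           11                     19
6    Ben     7  personal           10                     17
group by client, mean of late_plus_late_plus_3:
        late_plus_late_plus_3
client                       
Ben                      18.0
Wes                      17.0
sort by late_plus_late_plus_3 descending:
        late_plus_late_plus_3
client                       
Ben                      18.0
Wes                      17.0
Reading off the value at position 0, column 'late_plus_late_plus_3', we get 18.0.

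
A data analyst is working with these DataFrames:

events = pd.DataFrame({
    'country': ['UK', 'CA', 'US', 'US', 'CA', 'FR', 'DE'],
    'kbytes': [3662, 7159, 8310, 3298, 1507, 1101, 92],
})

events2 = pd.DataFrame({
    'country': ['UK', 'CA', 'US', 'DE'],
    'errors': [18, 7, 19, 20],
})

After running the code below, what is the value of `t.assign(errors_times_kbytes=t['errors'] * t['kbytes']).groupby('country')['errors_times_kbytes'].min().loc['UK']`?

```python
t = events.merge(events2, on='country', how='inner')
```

merge on 'country' (how='inner') → 6 rows:
  country  kbytes  errors
0      UK    3662      18
1      CA    7159       7
2      US    8310      19
3      US    3298      19
4      CA    1507       7
5      DE      92      20
add column errors_times_kbytes = t['errors'] * t['kbytes']:
  country  kbytes  errors  errors_times_kbytes
0      UK    3662      18                65916
1      CA    7159       7                50113
2      US    8310      19               157890
3      US    3298      19                62662
4      CA    1507       7                10549
5      DE      92      20                 1840
group by country, min of errors_times_kbytes:
country
CA    10549
DE     1840
UK    65916
US    62662
Name: errors_times_kbytes, dtype: int64

65916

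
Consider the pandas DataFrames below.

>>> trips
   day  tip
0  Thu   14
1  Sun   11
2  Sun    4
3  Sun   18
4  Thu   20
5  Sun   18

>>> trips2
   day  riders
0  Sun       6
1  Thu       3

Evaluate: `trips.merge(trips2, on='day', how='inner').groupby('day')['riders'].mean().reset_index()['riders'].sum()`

merge on 'day' (how='inner') → 6 rows:
   day  tip  riders
0  Thu   14       3
1  Sun   11       6
2  Sun    4       6
3  Sun   18       6
4  Thu   20       3
5  Sun   18       6
group by day, mean of riders:
day
Sun    6.0
Thu    3.0
Name: riders, dtype: float64
reset_index():
   day  riders
0  Sun     6.0
1  Thu     3.0

9.0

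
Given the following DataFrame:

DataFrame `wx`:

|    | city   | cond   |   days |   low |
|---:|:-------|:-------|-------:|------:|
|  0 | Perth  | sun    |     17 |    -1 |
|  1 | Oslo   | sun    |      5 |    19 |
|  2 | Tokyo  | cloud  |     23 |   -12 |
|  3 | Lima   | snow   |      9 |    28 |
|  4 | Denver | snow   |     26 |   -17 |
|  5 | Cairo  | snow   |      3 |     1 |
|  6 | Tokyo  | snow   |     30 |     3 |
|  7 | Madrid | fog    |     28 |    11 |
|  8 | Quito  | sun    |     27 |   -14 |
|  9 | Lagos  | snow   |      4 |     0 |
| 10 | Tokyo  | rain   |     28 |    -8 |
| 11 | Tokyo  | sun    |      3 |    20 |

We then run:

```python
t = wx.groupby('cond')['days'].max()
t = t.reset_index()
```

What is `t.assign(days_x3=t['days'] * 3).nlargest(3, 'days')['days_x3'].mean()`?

group by cond, max of days:
cond
cloud    23
fog      28
rain     28
snow     30
sun      27
Name: days, dtype: int64
reset_index():
    cond  days
0  cloud    23
1    fog    28
2   rain    28
3   snow    30
4    sun    27
add column days_x3 = t['days'] * 3:
    cond  days  days_x3
0  cloud    23       69
1    fog    28       84
2   rain    28       84
3   snow    30       90
4    sun    27       81
take 3 rows with largest days:
   cond  days  days_x3
3  snow    30       90
1   fog    28       84
2  rain    28       84

86.0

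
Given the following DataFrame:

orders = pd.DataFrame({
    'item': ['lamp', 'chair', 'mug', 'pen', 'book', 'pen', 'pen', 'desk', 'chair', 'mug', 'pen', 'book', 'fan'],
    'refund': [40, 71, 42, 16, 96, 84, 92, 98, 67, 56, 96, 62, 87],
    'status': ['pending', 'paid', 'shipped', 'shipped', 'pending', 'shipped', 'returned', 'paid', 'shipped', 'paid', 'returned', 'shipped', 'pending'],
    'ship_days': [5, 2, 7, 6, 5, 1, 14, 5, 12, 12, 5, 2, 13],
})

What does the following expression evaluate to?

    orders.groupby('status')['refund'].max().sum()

374

group by status, max of refund:
status
paid        98
pending     96
returned    96
shipped     84
Name: refund, dtype: int64
Hence 374.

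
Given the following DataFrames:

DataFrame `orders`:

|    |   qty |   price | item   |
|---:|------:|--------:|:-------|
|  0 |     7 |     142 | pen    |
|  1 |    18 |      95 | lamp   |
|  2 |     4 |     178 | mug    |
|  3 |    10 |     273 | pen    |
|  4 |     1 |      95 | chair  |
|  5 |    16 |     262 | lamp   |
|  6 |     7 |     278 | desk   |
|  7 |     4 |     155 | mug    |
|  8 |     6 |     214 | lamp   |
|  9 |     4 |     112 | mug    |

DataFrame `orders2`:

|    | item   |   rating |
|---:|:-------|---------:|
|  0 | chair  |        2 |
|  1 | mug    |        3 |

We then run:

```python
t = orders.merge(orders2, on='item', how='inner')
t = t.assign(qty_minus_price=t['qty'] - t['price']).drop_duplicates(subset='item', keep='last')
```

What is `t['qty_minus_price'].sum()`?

merge on 'item' (how='inner') → 4 rows:
   qty  price   item  rating
0    4    178    mug       3
1    1     95  chair       2
2    4    155    mug       3
3    4    112    mug       3
add column qty_minus_price = t['qty'] - t['price']:
   qty  price   item  rating  qty_minus_price
0    4    178    mug       3             -174
1    1     95  chair       2              -94
2    4    155    mug       3             -151
3    4    112    mug       3             -108
drop duplicate item (keep=last):
   qty  price   item  rating  qty_minus_price
1    1     95  chair       2              -94
3    4    112    mug       3             -108
Taking the sum of column 'qty_minus_price' gives -202.

-202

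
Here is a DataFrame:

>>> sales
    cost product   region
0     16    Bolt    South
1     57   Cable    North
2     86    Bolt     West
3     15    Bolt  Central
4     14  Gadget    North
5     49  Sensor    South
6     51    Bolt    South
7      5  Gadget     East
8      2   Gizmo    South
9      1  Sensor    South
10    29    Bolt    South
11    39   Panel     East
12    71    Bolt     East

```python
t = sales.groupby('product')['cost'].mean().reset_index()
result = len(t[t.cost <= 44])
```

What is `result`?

4

group by product, mean of cost:
product
Bolt      44.666667
Cable     57.000000
Gadget     9.500000
Gizmo      2.000000
Panel     39.000000
Sensor    25.000000
Name: cost, dtype: float64
reset_index():
  product       cost
0    Bolt  44.666667
1   Cable  57.000000
2  Gadget   9.500000
3   Gizmo   2.000000
4   Panel  39.000000
5  Sensor  25.000000
filter rows where cost <= 44:
  product  cost
2  Gadget   9.5
3   Gizmo   2.0
4   Panel  39.0
5  Sensor  25.0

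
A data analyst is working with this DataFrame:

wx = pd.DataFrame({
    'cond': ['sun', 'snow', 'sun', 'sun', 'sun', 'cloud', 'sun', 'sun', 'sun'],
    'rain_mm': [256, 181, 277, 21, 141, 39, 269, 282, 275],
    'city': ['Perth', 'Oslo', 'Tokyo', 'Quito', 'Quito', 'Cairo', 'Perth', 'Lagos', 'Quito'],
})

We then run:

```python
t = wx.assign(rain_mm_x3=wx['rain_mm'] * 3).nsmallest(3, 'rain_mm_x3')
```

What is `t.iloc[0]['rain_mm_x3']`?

add column rain_mm_x3 = wx['rain_mm'] * 3:
    cond  rain_mm   city  rain_mm_x3
0    sun      256  Perth         768
1   snow      181   Oslo         543
2    sun      277  Tokyo         831
3    sun       21  Quito          63
4    sun      141  Quito         423
5  cloud       39  Cairo         117
6    sun      269  Perth         807
7    sun      282  Lagos         846
8    sun      275  Quito         825
take 3 rows with smallest rain_mm_x3:
    cond  rain_mm   city  rain_mm_x3
3    sun       21  Quito          63
5  cloud       39  Cairo         117
4    sun      141  Quito         423
The value at position 0, column 'rain_mm_x3' is 63.

63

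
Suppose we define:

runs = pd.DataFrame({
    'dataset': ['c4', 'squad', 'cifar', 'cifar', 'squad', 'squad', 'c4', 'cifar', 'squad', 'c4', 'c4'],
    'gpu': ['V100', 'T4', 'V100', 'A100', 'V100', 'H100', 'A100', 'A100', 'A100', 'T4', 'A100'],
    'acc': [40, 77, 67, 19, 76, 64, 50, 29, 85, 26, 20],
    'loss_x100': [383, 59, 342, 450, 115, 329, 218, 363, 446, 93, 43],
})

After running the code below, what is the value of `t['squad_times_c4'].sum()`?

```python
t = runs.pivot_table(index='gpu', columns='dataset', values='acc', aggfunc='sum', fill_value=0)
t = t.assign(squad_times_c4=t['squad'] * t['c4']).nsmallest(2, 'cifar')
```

pivot: rows=gpu, cols=dataset, sum(acc):
dataset  c4  cifar  squad
gpu                      
A100     70     48     85
H100      0      0     64
T4       26      0     77
V100     40     67     76
add column squad_times_c4 = t['squad'] * t['c4']:
dataset  c4  cifar  squad  squad_times_c4
gpu                                      
A100     70     48     85            5950
H100      0      0     64               0
T4       26      0     77            2002
V100     40     67     76            3040
take 2 rows with smallest cifar:
dataset  c4  cifar  squad  squad_times_c4
gpu                                      
H100      0      0     64               0
T4       26      0     77            2002
Then the sum of column 'squad_times_c4': 2002

2002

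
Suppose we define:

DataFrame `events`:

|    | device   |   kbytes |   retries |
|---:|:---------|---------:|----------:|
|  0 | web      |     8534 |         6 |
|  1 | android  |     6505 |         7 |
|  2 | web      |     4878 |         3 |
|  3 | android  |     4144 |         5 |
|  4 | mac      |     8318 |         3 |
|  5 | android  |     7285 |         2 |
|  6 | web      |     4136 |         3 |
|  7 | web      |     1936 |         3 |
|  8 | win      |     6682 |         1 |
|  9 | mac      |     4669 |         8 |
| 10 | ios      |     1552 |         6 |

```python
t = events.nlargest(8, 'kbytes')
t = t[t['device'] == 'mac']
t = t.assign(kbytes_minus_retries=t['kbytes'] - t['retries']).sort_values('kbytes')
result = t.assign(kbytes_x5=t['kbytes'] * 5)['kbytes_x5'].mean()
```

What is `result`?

take 8 rows with largest kbytes:
    device  kbytes  retries
0      web    8534        6
4      mac    8318        3
5  android    7285        2
8      win    6682        1
1  android    6505        7
2      web    4878        3
9      mac    4669        8
3  android    4144        5
filter rows where device == 'mac':
  device  kbytes  retries
4    mac    8318        3
9    mac    4669        8
add column kbytes_minus_retries = t['kbytes'] - t['retries']:
  device  kbytes  retries  kbytes_minus_retries
4    mac    8318        3                  8315
9    mac    4669        8                  4661
sort by kbytes:
  device  kbytes  retries  kbytes_minus_retries
9    mac    4669        8                  4661
4    mac    8318        3                  8315
add column kbytes_x5 = t['kbytes'] * 5:
  device  kbytes  retries  kbytes_minus_retries  kbytes_x5
9    mac    4669        8                  4661      23345
4    mac    8318        3                  8315      41590
Finally, mean of column 'kbytes_x5' = 32467.5.

32467.5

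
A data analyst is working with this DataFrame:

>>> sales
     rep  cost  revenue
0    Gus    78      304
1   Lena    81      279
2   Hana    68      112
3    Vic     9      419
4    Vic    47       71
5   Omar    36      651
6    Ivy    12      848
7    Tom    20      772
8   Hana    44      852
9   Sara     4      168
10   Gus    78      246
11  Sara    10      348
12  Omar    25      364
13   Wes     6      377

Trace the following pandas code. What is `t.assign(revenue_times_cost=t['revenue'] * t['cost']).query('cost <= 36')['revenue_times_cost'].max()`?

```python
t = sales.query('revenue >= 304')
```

23436

filter rows where revenue >= 304:
     rep  cost  revenue
0    Gus    78      304
3    Vic     9      419
5   Omar    36      651
6    Ivy    12      848
7    Tom    20      772
8   Hana    44      852
11  Sara    10      348
12  Omar    25      364
13   Wes     6      377
add column revenue_times_cost = t['revenue'] * t['cost']:
     rep  cost  revenue  revenue_times_cost
0    Gus    78      304               23712
3    Vic     9      419                3771
5   Omar    36      651               23436
6    Ivy    12      848               10176
7    Tom    20      772               15440
8   Hana    44      852               37488
11  Sara    10      348                3480
12  Omar    25      364                9100
13   Wes     6      377                2262
filter rows where cost <= 36:
     rep  cost  revenue  revenue_times_cost
3    Vic     9      419                3771
5   Omar    36      651               23436
6    Ivy    12      848               10176
7    Tom    20      772               15440
11  Sara    10      348                3480
12  Omar    25      364                9100
13   Wes     6      377                2262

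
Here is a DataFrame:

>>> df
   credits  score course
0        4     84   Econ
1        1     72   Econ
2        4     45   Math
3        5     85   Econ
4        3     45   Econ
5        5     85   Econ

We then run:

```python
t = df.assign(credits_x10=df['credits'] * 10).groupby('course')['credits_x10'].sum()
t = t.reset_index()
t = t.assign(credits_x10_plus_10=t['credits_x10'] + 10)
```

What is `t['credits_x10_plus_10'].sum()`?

add column credits_x10 = df['credits'] * 10:
   credits  score course  credits_x10
0        4     84   Econ           40
1        1     72   Econ           10
2        4     45   Math           40
3        5     85   Econ           50
4        3     45   Econ           30
5        5     85   Econ           50
group by course, sum of credits_x10:
course
Econ    180
Math     40
Name: credits_x10, dtype: int64
reset_index():
  course  credits_x10
0   Econ          180
1   Math           40
add column credits_x10_plus_10 = t['credits_x10'] + 10:
  course  credits_x10  credits_x10_plus_10
0   Econ          180                  190
1   Math           40                   50
The sum of column 'credits_x10_plus_10' is 240.

240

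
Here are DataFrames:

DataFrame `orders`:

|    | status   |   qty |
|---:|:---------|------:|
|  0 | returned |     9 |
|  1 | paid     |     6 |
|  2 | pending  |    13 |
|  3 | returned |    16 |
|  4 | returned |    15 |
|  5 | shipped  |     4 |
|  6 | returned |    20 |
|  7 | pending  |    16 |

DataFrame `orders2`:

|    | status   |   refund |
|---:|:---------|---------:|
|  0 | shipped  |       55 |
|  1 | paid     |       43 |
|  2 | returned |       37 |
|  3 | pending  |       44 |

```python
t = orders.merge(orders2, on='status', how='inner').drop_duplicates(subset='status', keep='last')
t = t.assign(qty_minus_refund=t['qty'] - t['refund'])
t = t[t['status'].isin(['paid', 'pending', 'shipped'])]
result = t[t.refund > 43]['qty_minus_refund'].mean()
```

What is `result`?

-39.5

merge on 'status' (how='inner') → 8 rows:
     status  qty  refund
0  returned    9      37
1      paid    6      43
2   pending   13      44
3  returned   16      37
4  returned   15      37
5   shipped    4      55
6  returned   20      37
7   pending   16      44
drop duplicate status (keep=last):
     status  qty  refund
1      paid    6      43
5   shipped    4      55
6  returned   20      37
7   pending   16      44
add column qty_minus_refund = t['qty'] - t['refund']:
     status  qty  refund  qty_minus_refund
1      paid    6      43               -37
5   shipped    4      55               -51
6  returned   20      37               -17
7   pending   16      44               -28
filter rows where status in ['paid', 'pending', 'shipped']:
    status  qty  refund  qty_minus_refund
1     paid    6      43               -37
5  shipped    4      55               -51
7  pending   16      44               -28
filter rows where refund > 43:
    status  qty  refund  qty_minus_refund
5  shipped    4      55               -51
7  pending   16      44               -28
Taking the mean of column 'qty_minus_refund' gives -39.5.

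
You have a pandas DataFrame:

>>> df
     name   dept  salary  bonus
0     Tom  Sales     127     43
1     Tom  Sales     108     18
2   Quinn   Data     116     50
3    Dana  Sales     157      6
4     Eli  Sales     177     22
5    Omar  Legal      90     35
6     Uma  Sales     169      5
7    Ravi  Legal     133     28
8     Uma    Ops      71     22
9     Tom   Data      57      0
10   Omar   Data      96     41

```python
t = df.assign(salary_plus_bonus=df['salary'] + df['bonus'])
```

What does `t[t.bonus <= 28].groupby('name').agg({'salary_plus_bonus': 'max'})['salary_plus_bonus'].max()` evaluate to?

199

add column salary_plus_bonus = df['salary'] + df['bonus']:
     name   dept  salary  bonus  salary_plus_bonus
0     Tom  Sales     127     43                170
1     Tom  Sales     108     18                126
2   Quinn   Data     116     50                166
3    Dana  Sales     157      6                163
4     Eli  Sales     177     22                199
5    Omar  Legal      90     35                125
6     Uma  Sales     169      5                174
7    Ravi  Legal     133     28                161
8     Uma    Ops      71     22                 93
9     Tom   Data      57      0                 57
10   Omar   Data      96     41                137
filter rows where bonus <= 28:
   name   dept  salary  bonus  salary_plus_bonus
1   Tom  Sales     108     18                126
3  Dana  Sales     157      6                163
4   Eli  Sales     177     22                199
6   Uma  Sales     169      5                174
7  Ravi  Legal     133     28                161
8   Uma    Ops      71     22                 93
9   Tom   Data      57      0                 57
group by name, max of salary_plus_bonus:
      salary_plus_bonus
name                   
Dana                163
Eli                 199
Ravi                161
Tom                 126
Uma                 174
Taking the max of column 'salary_plus_bonus' gives 199.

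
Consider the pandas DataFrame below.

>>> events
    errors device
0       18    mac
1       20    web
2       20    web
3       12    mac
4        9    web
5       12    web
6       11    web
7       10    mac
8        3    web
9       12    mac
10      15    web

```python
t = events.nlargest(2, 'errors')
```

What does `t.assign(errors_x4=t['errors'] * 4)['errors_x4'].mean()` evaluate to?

80.0

take 2 rows with largest errors:
   errors device
1      20    web
2      20    web
add column errors_x4 = t['errors'] * 4:
   errors device  errors_x4
1      20    web         80
2      20    web         80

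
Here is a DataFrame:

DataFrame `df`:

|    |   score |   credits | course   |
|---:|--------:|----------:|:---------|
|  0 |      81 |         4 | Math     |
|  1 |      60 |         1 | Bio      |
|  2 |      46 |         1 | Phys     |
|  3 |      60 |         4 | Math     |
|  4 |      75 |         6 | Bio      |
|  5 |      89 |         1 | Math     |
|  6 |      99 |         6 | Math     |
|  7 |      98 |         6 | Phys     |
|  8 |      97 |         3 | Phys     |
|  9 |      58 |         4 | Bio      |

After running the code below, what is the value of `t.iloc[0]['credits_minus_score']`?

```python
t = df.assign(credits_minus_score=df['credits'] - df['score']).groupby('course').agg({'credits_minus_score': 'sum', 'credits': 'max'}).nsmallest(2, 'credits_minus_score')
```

add column credits_minus_score = df['credits'] - df['score']:
   score  credits course  credits_minus_score
0     81        4   Math                  -77
1     60        1    Bio                  -59
2     46        1   Phys                  -45
3     60        4   Math                  -56
4     75        6    Bio                  -69
5     89        1   Math                  -88
6     99        6   Math                  -93
7     98        6   Phys                  -92
8     97        3   Phys                  -94
9     58        4    Bio                  -54
group by course: sum(credits_minus_score), max(credits):
        credits_minus_score  credits
course                              
Bio                    -182        6
Math                   -314        6
Phys                   -231        6
take 2 rows with smallest credits_minus_score:
        credits_minus_score  credits
course                              
Math                   -314        6
Phys                   -231        6
Taking the value at position 0, column 'credits_minus_score' gives -314.

-314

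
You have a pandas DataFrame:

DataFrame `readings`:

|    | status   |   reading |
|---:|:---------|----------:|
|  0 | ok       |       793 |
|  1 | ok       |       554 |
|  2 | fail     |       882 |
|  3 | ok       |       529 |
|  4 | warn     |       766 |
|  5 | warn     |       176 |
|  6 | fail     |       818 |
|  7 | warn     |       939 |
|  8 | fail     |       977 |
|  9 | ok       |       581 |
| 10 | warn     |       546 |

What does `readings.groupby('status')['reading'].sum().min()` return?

group by status, sum of reading:
status
fail    2677
ok      2457
warn    2427
Name: reading, dtype: int64

2427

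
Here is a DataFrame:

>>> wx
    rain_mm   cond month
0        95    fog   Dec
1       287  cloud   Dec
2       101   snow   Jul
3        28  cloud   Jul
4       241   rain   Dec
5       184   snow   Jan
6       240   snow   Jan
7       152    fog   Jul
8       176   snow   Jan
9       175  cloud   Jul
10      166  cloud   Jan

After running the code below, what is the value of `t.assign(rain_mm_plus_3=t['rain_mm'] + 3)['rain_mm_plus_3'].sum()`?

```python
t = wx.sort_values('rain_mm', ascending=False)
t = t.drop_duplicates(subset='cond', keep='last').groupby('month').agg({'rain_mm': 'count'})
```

10

sort by rain_mm descending:
    rain_mm   cond month
1       287  cloud   Dec
4       241   rain   Dec
6       240   snow   Jan
5       184   snow   Jan
8       176   snow   Jan
9       175  cloud   Jul
10      166  cloud   Jan
7       152    fog   Jul
2       101   snow   Jul
0        95    fog   Dec
3        28  cloud   Jul
drop duplicate cond (keep=last):
   rain_mm   cond month
4      241   rain   Dec
2      101   snow   Jul
0       95    fog   Dec
3       28  cloud   Jul
group by month, count of rain_mm:
       rain_mm
month         
Dec          2
Jul          2
add column rain_mm_plus_3 = t['rain_mm'] + 3:
       rain_mm  rain_mm_plus_3
month                         
Dec          2               5
Jul          2               5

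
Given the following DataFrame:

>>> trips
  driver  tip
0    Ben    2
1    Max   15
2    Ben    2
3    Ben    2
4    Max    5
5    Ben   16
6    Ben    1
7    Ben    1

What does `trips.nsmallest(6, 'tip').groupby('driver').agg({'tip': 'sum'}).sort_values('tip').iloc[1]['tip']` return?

8

take 6 rows with smallest tip:
  driver  tip
6    Ben    1
7    Ben    1
0    Ben    2
2    Ben    2
3    Ben    2
4    Max    5
group by driver, sum of tip:
        tip
driver     
Ben       8
Max       5
sort by tip:
        tip
driver     
Max       5
Ben       8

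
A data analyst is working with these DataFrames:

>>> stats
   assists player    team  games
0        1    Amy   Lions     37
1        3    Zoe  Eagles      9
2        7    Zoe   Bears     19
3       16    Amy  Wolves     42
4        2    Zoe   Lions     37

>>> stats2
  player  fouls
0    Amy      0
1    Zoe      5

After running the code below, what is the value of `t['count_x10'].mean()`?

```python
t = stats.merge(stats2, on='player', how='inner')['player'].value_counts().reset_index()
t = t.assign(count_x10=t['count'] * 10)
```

25.0

merge on 'player' (how='inner') → 5 rows:
   assists player    team  games  fouls
0        1    Amy   Lions     37      0
1        3    Zoe  Eagles      9      5
2        7    Zoe   Bears     19      5
3       16    Amy  Wolves     42      0
4        2    Zoe   Lions     37      5
value_counts of player:
player
Zoe    3
Amy    2
Name: count, dtype: int64
reset_index():
  player  count
0    Zoe      3
1    Amy      2
add column count_x10 = t['count'] * 10:
  player  count  count_x10
0    Zoe      3         30
1    Amy      2         20
So mean() = 25.0.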